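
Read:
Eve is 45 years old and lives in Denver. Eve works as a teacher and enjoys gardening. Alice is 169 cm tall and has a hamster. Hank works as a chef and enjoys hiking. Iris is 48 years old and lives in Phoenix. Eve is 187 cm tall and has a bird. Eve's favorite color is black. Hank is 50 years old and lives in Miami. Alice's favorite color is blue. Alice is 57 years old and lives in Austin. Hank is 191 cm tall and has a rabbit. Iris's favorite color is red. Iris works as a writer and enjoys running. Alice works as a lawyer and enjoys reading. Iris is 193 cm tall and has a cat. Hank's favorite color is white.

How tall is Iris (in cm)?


Iris is 193 cm tall

193


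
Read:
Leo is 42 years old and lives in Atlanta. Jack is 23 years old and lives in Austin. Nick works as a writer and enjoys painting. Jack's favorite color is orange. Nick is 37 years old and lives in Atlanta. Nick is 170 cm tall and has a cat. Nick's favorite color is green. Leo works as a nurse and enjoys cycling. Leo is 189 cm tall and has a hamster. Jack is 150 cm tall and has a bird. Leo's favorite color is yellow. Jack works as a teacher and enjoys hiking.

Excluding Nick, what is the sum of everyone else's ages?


Sum (excluding Nick): 65

65


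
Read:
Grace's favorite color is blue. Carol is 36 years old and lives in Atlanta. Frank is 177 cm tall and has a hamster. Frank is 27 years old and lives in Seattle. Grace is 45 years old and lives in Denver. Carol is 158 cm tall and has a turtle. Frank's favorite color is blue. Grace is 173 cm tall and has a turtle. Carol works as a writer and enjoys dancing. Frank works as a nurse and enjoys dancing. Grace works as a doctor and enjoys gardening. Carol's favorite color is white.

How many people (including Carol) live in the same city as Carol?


Carol lives in Atlanta. Count = 1

1


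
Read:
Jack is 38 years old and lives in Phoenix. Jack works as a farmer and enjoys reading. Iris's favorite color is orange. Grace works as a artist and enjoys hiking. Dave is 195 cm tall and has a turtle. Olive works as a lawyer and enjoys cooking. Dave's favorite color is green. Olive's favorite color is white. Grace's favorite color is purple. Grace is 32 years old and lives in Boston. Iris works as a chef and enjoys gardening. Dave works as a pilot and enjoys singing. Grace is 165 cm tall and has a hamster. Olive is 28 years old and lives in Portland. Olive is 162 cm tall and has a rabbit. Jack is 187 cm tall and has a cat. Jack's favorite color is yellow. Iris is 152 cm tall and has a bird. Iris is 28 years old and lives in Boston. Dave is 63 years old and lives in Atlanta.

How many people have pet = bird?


Count: 1

1


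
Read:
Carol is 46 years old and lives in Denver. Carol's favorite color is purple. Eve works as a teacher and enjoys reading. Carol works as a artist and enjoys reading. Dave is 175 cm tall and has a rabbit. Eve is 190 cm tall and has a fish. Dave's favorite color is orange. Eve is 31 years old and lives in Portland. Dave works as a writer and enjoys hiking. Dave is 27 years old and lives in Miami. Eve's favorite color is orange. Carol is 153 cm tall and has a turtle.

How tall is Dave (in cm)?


Dave is 175 cm tall

175


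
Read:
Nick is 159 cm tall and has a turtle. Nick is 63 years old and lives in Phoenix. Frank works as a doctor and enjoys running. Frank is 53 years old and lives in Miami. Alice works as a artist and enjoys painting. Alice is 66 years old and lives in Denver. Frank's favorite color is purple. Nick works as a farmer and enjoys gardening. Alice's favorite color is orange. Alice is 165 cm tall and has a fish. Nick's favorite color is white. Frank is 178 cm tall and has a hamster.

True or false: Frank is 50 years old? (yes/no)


Frank is actually 53. no

no


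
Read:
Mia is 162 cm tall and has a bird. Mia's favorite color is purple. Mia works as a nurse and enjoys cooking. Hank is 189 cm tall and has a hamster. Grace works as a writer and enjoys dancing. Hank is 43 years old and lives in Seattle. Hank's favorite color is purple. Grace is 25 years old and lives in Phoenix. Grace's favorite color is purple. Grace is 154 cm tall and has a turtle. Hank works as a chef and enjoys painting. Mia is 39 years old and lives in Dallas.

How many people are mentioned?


People: Mia, Hank, Grace. Count = 3

3


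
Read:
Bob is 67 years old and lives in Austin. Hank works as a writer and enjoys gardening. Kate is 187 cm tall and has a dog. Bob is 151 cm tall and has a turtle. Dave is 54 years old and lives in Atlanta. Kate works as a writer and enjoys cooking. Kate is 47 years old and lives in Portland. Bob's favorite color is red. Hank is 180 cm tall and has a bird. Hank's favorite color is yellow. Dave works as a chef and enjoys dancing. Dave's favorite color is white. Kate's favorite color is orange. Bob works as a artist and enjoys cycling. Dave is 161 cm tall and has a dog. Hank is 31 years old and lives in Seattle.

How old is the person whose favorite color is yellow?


Person with favorite color=yellow is Hank, age 31

31


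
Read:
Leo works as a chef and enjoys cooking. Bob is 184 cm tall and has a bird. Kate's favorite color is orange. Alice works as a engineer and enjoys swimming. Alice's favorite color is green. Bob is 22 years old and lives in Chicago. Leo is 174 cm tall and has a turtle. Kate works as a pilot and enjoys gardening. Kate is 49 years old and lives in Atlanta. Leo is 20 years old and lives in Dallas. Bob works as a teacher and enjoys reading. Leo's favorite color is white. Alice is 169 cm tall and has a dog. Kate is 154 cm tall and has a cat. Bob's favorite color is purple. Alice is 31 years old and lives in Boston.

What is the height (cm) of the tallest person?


Tallest: Bob at 184 cm

184


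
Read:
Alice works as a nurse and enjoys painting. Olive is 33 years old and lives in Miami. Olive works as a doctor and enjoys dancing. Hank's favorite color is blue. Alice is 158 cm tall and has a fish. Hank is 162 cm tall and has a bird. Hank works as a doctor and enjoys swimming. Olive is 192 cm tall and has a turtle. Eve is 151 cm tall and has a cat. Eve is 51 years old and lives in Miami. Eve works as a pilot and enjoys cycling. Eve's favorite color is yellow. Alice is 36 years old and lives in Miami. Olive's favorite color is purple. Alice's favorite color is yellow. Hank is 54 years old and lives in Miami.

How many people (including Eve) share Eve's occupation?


Eve is a pilot. Count = 1

1


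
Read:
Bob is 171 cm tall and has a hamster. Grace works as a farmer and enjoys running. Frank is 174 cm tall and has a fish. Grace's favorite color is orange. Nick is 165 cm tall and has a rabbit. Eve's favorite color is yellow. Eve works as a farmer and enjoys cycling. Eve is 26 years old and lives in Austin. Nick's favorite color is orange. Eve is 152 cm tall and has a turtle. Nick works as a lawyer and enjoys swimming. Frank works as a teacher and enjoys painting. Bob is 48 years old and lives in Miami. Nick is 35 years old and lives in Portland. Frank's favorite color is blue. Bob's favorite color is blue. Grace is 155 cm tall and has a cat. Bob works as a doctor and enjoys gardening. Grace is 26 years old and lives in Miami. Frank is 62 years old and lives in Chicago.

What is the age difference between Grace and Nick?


|26 - 35| = 9

9


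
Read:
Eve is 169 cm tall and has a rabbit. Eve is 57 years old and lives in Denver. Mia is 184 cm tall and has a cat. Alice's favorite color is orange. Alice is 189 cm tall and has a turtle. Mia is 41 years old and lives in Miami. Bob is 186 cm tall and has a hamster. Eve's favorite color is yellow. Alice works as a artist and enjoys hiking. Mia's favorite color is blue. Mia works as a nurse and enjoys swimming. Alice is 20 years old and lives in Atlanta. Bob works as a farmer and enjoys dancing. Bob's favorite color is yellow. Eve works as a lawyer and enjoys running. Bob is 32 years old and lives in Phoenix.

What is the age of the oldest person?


Oldest: Eve at 57

57


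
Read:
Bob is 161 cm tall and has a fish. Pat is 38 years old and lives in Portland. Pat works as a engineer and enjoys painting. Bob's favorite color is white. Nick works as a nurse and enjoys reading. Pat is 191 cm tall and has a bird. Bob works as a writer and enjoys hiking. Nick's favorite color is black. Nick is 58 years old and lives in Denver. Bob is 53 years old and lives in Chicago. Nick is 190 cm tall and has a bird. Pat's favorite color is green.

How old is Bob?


Bob is 53 years old

53


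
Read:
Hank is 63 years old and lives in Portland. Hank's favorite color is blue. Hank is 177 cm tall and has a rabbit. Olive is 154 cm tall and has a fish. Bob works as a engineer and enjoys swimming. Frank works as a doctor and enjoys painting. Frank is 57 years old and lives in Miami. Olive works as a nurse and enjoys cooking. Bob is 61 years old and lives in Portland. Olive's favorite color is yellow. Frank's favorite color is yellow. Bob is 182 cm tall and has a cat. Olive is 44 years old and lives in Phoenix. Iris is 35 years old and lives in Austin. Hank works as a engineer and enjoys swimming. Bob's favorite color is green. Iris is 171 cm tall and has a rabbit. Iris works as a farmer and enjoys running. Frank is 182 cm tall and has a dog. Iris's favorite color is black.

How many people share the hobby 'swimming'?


Count: 2

2


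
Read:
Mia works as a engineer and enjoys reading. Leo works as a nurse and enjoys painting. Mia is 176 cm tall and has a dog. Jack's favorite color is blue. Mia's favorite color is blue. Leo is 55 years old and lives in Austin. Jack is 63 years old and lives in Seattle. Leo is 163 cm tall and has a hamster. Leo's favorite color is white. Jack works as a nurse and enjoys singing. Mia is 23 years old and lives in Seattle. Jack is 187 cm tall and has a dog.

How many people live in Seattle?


Count in Seattle: 2

2


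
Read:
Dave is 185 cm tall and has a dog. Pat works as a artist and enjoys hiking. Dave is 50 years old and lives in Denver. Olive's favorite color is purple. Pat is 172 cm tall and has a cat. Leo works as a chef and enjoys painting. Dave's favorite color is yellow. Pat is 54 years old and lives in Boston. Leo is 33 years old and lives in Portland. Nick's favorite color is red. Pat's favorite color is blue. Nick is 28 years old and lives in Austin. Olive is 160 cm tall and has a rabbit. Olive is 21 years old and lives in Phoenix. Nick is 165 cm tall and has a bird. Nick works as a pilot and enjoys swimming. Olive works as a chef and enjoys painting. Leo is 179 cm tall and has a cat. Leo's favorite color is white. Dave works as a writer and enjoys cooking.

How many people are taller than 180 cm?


Taller than 180: 1

1


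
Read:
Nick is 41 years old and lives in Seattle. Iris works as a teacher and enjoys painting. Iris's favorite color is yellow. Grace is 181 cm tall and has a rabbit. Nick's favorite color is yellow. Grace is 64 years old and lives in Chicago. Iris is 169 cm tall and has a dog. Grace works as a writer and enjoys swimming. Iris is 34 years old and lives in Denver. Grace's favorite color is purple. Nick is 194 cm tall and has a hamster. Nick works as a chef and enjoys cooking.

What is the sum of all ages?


64+41+34 = 139

139


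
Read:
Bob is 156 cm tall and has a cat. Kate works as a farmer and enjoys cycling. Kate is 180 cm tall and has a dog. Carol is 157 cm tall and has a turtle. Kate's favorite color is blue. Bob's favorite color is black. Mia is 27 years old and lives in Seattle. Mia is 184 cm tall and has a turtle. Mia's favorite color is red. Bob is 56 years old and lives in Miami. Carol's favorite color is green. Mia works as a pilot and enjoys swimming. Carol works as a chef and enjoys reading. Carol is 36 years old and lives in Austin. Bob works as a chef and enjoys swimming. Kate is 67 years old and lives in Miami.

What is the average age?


Sum=186, n=4, avg=46.5

46.5


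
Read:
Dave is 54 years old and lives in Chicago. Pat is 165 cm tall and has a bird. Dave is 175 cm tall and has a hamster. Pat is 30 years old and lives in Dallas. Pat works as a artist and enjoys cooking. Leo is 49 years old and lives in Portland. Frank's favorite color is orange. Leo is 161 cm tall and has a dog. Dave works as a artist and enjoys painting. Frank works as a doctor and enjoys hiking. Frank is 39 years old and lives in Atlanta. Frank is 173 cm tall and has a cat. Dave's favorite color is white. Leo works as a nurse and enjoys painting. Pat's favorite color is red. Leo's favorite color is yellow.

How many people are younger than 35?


Filter: 1

1


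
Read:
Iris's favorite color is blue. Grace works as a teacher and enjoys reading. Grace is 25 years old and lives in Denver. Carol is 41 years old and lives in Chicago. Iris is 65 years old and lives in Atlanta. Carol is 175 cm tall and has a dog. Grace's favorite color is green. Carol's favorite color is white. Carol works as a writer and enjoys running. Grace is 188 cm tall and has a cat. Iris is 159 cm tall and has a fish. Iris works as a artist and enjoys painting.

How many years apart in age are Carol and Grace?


41 vs 25, diff = 16

16


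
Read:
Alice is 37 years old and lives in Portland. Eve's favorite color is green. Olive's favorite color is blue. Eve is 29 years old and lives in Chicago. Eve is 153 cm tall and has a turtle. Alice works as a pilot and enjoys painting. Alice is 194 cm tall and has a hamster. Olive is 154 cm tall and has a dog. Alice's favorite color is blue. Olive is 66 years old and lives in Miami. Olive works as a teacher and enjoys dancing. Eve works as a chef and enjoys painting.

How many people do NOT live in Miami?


Not in Miami: 2

2


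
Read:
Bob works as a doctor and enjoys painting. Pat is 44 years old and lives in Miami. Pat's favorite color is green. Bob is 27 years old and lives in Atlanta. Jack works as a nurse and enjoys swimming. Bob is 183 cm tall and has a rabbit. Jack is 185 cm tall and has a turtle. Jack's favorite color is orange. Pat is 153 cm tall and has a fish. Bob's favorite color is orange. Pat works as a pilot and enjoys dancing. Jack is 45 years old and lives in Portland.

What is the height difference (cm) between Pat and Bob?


|153 - 183| = 30

30


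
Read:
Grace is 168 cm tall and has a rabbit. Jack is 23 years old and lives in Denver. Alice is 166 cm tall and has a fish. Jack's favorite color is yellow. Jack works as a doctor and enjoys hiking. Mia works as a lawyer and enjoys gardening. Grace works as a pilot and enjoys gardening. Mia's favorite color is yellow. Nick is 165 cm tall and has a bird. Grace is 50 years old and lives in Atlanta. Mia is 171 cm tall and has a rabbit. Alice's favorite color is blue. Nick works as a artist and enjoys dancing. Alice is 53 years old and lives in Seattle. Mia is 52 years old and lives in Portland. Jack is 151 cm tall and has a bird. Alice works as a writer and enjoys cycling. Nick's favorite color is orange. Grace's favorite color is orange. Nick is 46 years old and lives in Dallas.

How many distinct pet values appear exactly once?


Unique pet values: 1

1


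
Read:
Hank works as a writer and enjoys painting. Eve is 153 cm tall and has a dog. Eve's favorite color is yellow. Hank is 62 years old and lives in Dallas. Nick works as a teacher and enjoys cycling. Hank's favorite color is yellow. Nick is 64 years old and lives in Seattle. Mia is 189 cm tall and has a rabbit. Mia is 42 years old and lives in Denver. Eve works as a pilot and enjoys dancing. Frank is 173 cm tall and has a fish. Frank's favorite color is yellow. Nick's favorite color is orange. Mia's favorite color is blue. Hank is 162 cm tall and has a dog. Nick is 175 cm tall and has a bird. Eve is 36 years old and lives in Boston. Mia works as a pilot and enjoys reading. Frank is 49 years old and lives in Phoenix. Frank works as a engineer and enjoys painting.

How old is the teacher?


The teacher is Nick, age 64

64


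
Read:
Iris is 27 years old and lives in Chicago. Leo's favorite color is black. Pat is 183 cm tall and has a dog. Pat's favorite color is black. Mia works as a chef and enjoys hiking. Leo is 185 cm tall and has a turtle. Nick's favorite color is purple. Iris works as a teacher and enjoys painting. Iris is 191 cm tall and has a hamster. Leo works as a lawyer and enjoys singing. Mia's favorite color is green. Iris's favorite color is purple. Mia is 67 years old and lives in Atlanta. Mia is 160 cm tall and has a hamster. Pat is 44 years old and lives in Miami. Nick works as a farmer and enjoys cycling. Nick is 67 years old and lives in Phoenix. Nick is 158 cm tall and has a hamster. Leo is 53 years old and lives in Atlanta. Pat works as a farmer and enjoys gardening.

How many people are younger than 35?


Filter: 1

1


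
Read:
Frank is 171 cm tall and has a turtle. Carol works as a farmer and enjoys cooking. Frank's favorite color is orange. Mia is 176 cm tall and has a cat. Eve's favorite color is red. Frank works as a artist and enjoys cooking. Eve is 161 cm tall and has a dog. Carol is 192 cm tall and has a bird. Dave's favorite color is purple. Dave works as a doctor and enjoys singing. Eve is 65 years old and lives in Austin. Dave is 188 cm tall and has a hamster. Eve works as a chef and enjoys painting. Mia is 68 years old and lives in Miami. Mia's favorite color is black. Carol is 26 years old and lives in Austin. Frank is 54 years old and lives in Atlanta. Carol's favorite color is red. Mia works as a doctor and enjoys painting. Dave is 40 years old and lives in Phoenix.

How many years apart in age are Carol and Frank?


26 vs 54, diff = 28

28


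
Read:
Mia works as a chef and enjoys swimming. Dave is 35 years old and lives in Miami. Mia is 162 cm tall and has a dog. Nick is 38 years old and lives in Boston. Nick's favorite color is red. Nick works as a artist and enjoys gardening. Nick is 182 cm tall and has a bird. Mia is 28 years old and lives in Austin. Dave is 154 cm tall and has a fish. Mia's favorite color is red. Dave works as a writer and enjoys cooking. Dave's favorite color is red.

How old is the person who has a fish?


Person with fish is Dave, age 35

35


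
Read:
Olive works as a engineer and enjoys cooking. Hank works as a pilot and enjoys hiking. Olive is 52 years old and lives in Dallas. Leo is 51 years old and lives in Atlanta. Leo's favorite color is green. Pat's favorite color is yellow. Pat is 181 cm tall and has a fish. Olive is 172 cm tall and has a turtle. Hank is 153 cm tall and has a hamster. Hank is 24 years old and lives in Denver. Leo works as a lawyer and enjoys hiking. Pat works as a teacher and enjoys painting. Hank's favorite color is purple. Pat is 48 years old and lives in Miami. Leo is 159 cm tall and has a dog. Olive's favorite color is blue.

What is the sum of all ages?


48+24+51+52 = 175

175


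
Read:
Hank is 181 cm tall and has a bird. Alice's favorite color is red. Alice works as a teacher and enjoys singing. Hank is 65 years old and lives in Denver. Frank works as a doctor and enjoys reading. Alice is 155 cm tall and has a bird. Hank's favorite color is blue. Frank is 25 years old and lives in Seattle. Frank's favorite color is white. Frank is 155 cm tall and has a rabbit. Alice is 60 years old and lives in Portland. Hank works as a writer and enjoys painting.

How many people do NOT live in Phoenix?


Not in Phoenix: 3

3


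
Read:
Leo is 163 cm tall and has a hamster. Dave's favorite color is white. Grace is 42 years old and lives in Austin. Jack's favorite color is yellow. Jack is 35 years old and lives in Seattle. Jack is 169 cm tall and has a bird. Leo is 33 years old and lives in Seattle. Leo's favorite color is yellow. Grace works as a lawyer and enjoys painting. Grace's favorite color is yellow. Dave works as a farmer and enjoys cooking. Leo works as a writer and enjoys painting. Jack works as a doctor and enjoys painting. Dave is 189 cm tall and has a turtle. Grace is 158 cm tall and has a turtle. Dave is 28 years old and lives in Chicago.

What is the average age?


Sum=138, n=4, avg=34.5

34.5


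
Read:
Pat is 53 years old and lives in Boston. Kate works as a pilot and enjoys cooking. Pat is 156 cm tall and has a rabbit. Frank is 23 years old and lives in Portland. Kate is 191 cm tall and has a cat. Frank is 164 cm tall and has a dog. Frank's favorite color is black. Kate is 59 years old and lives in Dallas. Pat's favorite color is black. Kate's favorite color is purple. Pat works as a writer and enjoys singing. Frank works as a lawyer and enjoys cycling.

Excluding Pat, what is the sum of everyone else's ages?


Sum (excluding Pat): 82

82


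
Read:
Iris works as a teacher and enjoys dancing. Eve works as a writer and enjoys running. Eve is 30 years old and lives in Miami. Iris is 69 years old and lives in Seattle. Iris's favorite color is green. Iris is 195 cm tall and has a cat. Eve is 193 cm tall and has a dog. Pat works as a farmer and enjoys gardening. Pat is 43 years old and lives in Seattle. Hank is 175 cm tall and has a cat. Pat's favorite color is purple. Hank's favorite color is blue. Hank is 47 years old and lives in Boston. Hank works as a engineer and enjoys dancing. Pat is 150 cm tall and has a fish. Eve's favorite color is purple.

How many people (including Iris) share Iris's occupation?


Iris is a teacher. Count = 1

1


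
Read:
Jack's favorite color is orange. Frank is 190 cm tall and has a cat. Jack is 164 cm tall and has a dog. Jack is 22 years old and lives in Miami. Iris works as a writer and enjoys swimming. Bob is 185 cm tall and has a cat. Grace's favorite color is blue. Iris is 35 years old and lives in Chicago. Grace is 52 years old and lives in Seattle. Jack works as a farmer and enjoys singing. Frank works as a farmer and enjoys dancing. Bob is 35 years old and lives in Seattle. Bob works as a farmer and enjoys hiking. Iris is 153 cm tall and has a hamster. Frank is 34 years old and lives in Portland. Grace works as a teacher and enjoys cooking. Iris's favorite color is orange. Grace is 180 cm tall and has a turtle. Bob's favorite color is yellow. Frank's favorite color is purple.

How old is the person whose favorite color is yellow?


Person with favorite color=yellow is Bob, age 35

35


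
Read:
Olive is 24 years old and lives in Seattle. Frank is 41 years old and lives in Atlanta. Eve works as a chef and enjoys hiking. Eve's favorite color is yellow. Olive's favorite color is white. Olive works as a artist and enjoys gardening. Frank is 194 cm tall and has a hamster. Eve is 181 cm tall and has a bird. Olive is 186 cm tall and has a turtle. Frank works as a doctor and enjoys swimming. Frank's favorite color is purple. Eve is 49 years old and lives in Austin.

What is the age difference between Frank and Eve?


|41 - 49| = 8

8


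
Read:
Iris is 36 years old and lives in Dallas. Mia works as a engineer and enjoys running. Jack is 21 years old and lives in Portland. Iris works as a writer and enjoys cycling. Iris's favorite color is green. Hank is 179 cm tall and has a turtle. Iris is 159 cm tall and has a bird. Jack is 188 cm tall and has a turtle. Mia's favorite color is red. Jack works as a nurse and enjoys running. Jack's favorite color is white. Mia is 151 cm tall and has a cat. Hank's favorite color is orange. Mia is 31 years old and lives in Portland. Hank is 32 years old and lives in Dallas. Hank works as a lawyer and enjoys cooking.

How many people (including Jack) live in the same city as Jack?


Jack lives in Portland. Count = 2

2


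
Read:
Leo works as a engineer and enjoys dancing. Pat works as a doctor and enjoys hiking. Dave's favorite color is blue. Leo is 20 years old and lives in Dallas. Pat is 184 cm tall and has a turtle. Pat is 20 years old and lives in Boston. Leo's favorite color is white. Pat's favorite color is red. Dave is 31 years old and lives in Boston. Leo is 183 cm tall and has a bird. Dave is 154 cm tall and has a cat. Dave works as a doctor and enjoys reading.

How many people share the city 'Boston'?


Count: 2

2


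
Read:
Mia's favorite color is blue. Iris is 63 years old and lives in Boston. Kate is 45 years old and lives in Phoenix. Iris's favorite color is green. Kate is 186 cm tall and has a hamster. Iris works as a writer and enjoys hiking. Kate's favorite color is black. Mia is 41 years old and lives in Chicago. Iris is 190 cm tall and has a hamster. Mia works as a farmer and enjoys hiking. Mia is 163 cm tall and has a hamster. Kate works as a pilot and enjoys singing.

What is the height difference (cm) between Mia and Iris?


|163 - 190| = 27

27


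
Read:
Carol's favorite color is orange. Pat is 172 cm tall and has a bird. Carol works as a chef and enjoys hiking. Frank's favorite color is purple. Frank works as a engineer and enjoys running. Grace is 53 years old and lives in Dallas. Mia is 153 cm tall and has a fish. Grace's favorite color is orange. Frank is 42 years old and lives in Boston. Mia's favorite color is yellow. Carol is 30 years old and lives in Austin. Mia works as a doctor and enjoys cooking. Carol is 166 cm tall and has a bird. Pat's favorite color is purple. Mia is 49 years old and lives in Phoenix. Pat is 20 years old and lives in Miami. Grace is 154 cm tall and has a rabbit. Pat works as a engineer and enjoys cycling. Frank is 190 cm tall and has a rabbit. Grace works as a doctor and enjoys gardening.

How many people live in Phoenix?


Count in Phoenix: 1

1


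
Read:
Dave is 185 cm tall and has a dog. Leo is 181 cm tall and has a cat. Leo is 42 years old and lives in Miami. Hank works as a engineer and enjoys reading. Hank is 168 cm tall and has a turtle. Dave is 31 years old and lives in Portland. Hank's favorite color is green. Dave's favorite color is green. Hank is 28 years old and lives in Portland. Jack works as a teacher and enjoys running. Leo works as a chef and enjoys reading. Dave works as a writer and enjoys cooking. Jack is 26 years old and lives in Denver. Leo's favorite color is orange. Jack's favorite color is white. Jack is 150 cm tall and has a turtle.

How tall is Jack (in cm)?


Jack is 150 cm tall

150


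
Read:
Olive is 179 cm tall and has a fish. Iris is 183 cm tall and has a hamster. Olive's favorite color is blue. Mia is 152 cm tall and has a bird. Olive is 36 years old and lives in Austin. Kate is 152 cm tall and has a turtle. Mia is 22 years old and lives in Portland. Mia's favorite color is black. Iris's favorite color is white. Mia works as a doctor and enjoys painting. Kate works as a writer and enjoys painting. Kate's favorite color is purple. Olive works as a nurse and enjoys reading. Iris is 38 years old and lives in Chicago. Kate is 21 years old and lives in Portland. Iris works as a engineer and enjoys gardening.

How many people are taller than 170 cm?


Taller than 170: 2

2


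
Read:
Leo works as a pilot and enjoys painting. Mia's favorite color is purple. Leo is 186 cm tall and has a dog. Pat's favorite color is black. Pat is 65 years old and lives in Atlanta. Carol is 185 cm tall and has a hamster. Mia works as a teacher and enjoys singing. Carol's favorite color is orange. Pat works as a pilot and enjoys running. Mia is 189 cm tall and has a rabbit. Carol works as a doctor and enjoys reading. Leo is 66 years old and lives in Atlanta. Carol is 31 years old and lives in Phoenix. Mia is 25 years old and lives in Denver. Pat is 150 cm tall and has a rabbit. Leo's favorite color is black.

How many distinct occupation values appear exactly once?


Unique occupation values: 2

2


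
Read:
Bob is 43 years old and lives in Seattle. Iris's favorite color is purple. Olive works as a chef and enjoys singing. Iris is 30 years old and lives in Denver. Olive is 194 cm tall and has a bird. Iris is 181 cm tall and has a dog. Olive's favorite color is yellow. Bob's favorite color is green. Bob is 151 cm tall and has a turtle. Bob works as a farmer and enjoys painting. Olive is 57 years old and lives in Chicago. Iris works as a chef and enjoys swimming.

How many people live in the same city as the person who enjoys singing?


Person with hobby singing is Olive, city Chicago. Count = 1

1


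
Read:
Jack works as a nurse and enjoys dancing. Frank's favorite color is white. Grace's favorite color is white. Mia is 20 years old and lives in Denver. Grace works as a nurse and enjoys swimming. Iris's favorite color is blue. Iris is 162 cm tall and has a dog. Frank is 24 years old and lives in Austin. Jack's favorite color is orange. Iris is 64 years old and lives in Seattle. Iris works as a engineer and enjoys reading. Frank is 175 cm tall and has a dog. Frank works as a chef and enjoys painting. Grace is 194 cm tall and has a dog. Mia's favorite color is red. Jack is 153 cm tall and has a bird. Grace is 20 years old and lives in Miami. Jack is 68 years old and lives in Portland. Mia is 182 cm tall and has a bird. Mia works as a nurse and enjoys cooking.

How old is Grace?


Grace is 20 years old

20


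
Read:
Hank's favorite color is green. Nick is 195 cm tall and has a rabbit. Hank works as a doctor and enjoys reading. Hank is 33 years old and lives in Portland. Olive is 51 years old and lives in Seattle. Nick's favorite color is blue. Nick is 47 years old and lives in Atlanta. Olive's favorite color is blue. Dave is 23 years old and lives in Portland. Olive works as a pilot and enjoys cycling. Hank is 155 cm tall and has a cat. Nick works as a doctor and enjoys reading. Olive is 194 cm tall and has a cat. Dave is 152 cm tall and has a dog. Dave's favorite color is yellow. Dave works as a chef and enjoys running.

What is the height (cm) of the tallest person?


Tallest: Nick at 195 cm

195


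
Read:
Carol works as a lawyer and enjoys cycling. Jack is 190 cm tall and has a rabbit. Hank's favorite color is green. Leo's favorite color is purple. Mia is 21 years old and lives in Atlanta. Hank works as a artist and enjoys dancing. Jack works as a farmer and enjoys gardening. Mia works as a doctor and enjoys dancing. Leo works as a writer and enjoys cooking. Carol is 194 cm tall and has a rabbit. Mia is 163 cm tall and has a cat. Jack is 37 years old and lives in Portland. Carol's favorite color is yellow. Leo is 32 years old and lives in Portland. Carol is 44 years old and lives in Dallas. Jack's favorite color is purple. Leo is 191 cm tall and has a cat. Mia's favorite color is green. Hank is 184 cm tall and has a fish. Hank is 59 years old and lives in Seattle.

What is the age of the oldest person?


Oldest: Hank at 59

59


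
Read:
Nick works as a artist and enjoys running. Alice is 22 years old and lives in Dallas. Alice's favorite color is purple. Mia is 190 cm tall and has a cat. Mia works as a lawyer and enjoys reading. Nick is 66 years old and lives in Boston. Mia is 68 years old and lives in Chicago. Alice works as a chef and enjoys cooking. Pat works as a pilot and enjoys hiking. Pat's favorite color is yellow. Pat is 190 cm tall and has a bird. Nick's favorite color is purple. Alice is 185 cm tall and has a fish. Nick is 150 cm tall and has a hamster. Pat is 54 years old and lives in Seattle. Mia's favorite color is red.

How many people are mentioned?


People: Mia, Nick, Pat, Alice. Count = 4

4


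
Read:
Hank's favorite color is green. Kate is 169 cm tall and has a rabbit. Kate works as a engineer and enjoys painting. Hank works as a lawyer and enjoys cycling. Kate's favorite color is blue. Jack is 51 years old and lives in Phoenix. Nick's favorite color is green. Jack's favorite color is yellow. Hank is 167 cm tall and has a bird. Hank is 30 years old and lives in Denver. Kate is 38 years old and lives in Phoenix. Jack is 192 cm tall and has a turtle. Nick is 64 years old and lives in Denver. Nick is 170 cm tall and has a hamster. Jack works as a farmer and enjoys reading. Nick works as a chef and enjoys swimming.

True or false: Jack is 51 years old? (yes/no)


Jack is actually 51. yes

yes


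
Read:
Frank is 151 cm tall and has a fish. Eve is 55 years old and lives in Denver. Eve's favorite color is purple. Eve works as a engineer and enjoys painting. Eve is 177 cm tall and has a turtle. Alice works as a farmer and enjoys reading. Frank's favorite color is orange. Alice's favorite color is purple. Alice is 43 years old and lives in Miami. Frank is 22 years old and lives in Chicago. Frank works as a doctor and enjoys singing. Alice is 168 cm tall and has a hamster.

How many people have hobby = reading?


Count: 1

1


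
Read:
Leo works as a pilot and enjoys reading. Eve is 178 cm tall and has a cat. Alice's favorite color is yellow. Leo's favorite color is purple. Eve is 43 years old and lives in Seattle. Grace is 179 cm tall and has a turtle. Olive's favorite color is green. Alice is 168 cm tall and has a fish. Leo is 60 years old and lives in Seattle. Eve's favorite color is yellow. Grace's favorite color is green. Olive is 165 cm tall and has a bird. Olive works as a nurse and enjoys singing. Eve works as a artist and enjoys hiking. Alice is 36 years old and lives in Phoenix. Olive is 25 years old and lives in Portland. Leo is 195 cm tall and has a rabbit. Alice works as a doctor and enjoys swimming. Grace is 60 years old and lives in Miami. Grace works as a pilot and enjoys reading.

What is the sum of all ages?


60+36+43+25+60 = 224

224


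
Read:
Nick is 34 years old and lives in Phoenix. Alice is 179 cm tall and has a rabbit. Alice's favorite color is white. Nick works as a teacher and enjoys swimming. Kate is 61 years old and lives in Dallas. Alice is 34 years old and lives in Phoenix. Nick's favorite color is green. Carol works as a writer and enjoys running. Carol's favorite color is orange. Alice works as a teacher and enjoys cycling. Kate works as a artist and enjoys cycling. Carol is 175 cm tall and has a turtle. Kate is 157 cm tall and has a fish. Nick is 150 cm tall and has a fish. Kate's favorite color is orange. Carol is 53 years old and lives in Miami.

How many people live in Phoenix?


Count in Phoenix: 2

2


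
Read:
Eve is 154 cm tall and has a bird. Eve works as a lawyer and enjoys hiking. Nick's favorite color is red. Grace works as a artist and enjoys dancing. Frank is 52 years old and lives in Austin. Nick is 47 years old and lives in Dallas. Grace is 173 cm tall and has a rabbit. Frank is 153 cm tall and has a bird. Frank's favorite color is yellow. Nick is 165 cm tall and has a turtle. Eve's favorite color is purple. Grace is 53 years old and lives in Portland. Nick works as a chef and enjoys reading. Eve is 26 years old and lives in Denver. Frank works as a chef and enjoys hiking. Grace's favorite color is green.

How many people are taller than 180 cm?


Taller than 180: 0

0


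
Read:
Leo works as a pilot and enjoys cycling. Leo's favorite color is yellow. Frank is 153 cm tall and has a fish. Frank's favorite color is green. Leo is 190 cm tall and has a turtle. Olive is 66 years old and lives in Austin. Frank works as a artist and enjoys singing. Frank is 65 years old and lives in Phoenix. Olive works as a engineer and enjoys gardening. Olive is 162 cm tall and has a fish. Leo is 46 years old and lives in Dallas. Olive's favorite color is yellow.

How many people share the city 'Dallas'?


Count: 1

1


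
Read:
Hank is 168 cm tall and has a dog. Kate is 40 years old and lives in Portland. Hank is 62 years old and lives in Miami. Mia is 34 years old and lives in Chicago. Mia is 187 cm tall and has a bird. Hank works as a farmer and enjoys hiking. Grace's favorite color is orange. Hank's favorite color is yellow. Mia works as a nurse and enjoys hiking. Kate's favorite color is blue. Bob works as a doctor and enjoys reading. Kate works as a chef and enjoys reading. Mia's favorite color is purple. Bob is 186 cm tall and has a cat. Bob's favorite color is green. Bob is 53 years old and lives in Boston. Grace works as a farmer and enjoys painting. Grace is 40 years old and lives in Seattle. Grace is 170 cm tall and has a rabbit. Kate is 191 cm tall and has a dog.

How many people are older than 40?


Filter: 2

2


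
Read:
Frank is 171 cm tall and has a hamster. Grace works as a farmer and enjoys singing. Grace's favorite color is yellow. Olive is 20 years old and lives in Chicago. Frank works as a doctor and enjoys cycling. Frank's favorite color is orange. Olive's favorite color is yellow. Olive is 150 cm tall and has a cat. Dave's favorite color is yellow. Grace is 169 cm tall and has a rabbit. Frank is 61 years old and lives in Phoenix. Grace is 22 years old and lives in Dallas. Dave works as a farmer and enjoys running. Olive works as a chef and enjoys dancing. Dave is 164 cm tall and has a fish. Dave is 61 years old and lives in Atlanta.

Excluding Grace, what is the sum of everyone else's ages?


Sum (excluding Grace): 142

142


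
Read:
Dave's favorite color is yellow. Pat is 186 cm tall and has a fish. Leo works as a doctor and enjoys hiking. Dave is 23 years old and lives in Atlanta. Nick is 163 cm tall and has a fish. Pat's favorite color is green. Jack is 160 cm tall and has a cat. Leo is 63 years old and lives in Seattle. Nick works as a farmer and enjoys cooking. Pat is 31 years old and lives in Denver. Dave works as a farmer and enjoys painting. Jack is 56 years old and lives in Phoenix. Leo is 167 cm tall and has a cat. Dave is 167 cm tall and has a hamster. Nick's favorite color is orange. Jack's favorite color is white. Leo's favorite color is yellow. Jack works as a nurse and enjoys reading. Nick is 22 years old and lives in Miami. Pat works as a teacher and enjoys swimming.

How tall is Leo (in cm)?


Leo is 167 cm tall

167


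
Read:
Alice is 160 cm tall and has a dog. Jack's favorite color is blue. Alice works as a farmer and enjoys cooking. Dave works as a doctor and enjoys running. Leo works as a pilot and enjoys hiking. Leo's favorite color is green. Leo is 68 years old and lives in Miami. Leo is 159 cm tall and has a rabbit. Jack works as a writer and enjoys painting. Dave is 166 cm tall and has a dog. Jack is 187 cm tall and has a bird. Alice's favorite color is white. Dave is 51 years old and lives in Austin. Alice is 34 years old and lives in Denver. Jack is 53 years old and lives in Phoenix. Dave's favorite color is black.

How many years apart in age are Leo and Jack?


68 vs 53, diff = 15

15


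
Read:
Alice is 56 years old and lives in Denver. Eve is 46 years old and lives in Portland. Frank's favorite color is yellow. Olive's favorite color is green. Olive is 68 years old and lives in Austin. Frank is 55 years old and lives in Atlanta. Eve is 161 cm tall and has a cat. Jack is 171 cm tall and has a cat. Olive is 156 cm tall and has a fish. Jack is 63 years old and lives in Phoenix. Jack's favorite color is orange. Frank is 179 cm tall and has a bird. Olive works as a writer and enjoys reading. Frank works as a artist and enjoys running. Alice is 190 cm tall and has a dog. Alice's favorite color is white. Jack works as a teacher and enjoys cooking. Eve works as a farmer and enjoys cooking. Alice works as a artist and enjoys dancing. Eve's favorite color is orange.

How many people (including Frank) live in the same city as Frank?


Frank lives in Atlanta. Count = 1

1


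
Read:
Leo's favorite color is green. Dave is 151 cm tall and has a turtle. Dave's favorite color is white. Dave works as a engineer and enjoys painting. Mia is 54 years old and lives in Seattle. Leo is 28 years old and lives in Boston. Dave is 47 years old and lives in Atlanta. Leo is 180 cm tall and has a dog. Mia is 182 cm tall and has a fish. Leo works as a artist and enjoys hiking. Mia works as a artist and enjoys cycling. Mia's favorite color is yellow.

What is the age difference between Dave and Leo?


|47 - 28| = 19

19


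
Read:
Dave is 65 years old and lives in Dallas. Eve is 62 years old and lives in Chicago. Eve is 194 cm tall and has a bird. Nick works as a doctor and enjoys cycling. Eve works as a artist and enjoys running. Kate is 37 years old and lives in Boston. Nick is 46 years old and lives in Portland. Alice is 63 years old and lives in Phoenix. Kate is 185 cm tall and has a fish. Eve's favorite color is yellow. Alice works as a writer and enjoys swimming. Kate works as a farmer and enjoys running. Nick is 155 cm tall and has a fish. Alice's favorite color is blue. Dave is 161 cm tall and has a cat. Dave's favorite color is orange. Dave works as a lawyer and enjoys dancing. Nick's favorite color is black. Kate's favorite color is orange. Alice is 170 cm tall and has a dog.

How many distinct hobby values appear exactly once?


Unique hobby values: 3

3
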